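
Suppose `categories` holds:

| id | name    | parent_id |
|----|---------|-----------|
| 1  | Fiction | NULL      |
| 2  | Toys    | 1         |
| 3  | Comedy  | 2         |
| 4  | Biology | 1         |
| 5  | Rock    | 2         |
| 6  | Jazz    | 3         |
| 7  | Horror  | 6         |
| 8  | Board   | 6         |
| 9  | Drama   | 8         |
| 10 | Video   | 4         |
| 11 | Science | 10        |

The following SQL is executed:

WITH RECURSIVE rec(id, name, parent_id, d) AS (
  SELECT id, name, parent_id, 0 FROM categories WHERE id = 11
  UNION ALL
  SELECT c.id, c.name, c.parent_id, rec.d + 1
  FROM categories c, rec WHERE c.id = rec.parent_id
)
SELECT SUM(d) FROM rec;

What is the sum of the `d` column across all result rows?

Base: id=11 (Science), parent_id=10, d 0.
Iteration 1: join on id=10 -> Video (id 10, parent_id=4, d 1).
Iteration 2: join on id=4 -> Biology (id 4, parent_id=1, d 2).
Iteration 3: join on id=1 -> Fiction (id 1, parent_id=NULL, d 3).
Iteration 4: parent_id is NULL; no match; recursion stops.
SUM(d) = 0 + 1 + 2 + 3 = 6.

6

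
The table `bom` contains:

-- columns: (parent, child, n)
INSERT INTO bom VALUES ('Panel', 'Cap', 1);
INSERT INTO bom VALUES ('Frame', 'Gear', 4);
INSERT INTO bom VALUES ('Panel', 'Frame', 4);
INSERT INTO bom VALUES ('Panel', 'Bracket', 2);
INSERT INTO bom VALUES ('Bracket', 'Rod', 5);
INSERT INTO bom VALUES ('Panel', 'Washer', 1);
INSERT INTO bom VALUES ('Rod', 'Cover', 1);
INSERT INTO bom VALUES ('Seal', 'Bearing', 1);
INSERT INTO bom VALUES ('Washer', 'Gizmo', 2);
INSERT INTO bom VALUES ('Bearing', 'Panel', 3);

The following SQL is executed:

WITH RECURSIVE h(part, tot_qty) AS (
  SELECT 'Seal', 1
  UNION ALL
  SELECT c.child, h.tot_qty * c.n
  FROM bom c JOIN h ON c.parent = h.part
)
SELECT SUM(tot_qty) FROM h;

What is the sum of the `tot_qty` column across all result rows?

Base: (Seal, tot_qty=1).
Iteration 1: components of {Seal} -> Bearing = 1*1 = 1.
Iteration 2: components of {Bearing} -> Panel = 1*3 = 3.
Iteration 3: components of {Panel} -> Bracket = 3*2 = 6, Cap = 3*1 = 3, Frame = 3*4 = 12, Washer = 3*1 = 3.
Iteration 4: components of {Bracket,Cap,Frame,Washer} -> Gear = 12*4 = 48, Gizmo = 3*2 = 6, Rod = 6*5 = 30.
Iteration 5: components of {Gear,Gizmo,Rod} -> Cover = 30*1 = 30.
Iteration 6: no further components; recursion stops.
SUM(tot_qty) = 1 + 1 + 3 + 6 + 3 + 12 + 3 + 30 + 6 + 48 + 30 = 143.

143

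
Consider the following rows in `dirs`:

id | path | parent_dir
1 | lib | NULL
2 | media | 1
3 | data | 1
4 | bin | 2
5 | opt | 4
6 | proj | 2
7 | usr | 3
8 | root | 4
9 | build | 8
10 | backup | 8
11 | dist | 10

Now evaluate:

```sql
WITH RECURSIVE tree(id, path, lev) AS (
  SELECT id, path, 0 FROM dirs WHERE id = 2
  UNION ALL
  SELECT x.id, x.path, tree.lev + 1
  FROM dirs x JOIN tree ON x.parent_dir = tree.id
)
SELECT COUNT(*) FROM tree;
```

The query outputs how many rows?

Base: id=2 (media) at lev 0.
Iteration 1: rows with parent_dir in {2} -> bin (id 4, lev 1), proj (id 6, lev 1).
Iteration 2: rows with parent_dir in {4,6} -> opt (id 5, lev 2), root (id 8, lev 2).
Iteration 3: rows with parent_dir in {5,8} -> build (id 9, lev 3), backup (id 10, lev 3).
Iteration 4: rows with parent_dir in {9,10} -> dist (id 11, lev 4).
Iteration 5: no rows with parent_dir in {11}; recursion stops.
Total rows emitted: 8.

8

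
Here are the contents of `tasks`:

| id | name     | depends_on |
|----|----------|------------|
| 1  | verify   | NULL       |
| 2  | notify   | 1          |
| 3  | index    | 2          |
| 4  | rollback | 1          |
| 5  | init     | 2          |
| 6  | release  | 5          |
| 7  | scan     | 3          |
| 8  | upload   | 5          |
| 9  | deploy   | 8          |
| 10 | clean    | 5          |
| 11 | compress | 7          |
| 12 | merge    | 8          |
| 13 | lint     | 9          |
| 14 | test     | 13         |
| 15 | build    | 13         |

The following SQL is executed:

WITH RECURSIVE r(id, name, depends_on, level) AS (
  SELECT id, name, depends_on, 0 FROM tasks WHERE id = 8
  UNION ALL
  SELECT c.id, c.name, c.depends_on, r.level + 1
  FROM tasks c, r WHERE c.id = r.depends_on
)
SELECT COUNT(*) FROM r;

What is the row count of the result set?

Base: id=8 (upload), depends_on=5, level 0.
Iteration 1: join on id=5 -> init (id 5, depends_on=2, level 1).
Iteration 2: join on id=2 -> notify (id 2, depends_on=1, level 2).
Iteration 3: join on id=1 -> verify (id 1, depends_on=NULL, level 3).
Iteration 4: depends_on is NULL; no match; recursion stops.
Total rows emitted: 4.

4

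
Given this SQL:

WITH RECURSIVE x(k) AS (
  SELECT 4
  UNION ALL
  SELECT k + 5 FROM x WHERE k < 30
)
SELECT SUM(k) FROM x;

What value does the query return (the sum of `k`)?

133

Base: k=4.
Iteration 1: 4 < 30 holds -> k = 4 + 5 = 9.
Iteration 2: 9 < 30 holds -> k = 9 + 5 = 14.
Iteration 3: 14 < 30 holds -> k = 14 + 5 = 19.
Iteration 4: 19 < 30 holds -> k = 19 + 5 = 24.
Iteration 5: 24 < 30 holds -> k = 24 + 5 = 29.
Iteration 6: 29 < 30 holds -> k = 29 + 5 = 34.
Iteration 7: 34 < 30 fails; recursion stops.
SUM(k) = 4 + 9 + 14 + 19 + 24 + 29 + 34 = 133.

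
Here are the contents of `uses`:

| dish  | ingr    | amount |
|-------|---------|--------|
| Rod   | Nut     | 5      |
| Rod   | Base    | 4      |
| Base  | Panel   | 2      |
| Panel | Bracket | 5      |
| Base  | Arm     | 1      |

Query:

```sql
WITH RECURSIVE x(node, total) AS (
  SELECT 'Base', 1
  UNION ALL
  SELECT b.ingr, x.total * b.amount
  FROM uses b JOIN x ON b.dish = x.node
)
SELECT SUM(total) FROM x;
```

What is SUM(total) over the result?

14

Base: (Base, total=1).
Iteration 1: components of {Base} -> Arm = 1*1 = 1, Panel = 1*2 = 2.
Iteration 2: components of {Arm,Panel} -> Bracket = 2*5 = 10.
Iteration 3: no further components; recursion stops.
SUM(total) = 1 + 2 + 1 + 10 = 14.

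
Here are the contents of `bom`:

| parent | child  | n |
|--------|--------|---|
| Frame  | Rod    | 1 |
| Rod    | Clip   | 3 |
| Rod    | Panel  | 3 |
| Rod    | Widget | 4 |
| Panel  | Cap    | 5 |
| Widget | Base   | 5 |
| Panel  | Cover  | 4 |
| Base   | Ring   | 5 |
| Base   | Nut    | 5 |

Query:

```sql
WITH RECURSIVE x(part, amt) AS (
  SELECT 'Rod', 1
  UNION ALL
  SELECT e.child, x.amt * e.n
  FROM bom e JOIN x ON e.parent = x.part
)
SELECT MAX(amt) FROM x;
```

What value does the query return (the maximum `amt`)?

100

Base: (Rod, amt=1).
Iteration 1: components of {Rod} -> Clip = 1*3 = 3, Panel = 1*3 = 3, Widget = 1*4 = 4.
Iteration 2: components of {Clip,Panel,Widget} -> Base = 4*5 = 20, Cap = 3*5 = 15, Cover = 3*4 = 12.
Iteration 3: components of {Base,Cap,Cover} -> Nut = 20*5 = 100, Ring = 20*5 = 100.
Iteration 4: no further components; recursion stops.
amt values: 1, 3, 3, 4, 15, 12, 20, 100, 100; the maximum is 100.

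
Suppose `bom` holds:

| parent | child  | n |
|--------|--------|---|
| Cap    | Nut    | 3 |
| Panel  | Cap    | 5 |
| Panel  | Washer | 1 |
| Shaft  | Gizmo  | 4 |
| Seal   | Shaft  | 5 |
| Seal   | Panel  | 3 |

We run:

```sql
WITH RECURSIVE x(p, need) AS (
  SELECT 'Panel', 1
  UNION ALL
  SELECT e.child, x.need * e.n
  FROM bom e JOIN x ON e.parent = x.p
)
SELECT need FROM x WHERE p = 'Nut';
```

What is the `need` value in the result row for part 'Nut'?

Base: (Panel, need=1).
Iteration 1: components of {Panel} -> Cap = 1*5 = 5, Washer = 1*1 = 1.
Iteration 2: components of {Cap,Washer} -> Nut = 5*3 = 15.
Iteration 3: no further components; recursion stops.

15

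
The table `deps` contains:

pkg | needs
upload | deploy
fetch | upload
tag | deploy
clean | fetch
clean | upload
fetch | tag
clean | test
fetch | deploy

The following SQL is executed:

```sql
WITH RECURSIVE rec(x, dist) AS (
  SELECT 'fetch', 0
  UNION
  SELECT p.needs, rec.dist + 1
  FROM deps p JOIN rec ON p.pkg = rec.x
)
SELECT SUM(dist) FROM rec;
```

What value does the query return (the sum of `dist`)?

Base: (fetch, dist=0).
Iteration 1: edges from {fetch} -> (deploy, dist=1), (tag, dist=1), (upload, dist=1).
Iteration 2: edges from {deploy,tag,upload} -> (deploy, dist=2). [UNION drops 1 duplicate row(s)]
Iteration 3: no outgoing edges from {deploy}; recursion stops.
SUM(dist) = 0 + 1 + 1 + 1 + 2 = 5.

5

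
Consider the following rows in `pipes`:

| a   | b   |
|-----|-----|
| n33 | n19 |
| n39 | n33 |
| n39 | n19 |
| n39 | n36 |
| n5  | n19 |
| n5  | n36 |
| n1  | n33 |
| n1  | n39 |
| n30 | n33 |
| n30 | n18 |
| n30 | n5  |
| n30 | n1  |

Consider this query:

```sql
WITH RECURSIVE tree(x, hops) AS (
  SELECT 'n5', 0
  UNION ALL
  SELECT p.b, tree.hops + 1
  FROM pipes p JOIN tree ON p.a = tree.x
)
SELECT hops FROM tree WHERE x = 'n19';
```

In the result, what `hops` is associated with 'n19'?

Base: (n5, hops=0).
Iteration 1: edges from {n5} -> (n19, hops=1), (n36, hops=1).
Iteration 2: no outgoing edges from {n19,n36}; recursion stops.

1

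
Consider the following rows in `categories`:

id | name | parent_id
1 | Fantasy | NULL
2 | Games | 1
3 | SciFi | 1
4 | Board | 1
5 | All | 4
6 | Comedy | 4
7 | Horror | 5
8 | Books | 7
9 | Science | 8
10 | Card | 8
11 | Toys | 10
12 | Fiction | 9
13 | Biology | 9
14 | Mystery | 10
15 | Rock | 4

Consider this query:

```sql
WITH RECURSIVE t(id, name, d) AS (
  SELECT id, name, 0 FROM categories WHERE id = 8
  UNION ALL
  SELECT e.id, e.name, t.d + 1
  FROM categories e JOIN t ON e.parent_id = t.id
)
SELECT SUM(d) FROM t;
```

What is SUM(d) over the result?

10

Base: id=8 (Books) at d 0.
Iteration 1: rows with parent_id in {8} -> Science (id 9, d 1), Card (id 10, d 1).
Iteration 2: rows with parent_id in {9,10} -> Toys (id 11, d 2), Fiction (id 12, d 2), Biology (id 13, d 2), Mystery (id 14, d 2).
Iteration 3: no rows with parent_id in {11,12,13,14}; recursion stops.
SUM(d) = 0 + 1 + 1 + 2 + 2 + 2 + 2 = 10.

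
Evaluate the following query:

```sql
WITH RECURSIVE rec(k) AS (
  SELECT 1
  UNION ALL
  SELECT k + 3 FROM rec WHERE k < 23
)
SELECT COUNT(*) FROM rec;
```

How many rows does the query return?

Base: k=1.
Iteration 1: 1 < 23 holds -> k = 1 + 3 = 4.
Iteration 2: 4 < 23 holds -> k = 4 + 3 = 7.
Iteration 3: 7 < 23 holds -> k = 7 + 3 = 10.
Iteration 4: 10 < 23 holds -> k = 10 + 3 = 13.
Iteration 5: 13 < 23 holds -> k = 13 + 3 = 16.
Iteration 6: 16 < 23 holds -> k = 16 + 3 = 19.
Iteration 7: 19 < 23 holds -> k = 19 + 3 = 22.
Iteration 8: 22 < 23 holds -> k = 22 + 3 = 25.
Iteration 9: 25 < 23 fails; recursion stops.
Total rows emitted: 9.

9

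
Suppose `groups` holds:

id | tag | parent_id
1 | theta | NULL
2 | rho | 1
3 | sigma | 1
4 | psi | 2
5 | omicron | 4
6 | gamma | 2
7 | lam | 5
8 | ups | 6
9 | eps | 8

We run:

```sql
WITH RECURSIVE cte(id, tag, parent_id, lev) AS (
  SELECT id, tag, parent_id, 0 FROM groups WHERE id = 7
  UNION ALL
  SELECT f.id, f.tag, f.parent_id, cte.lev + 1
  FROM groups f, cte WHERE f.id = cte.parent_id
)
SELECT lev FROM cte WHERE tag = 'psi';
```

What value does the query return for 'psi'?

Base: id=7 (lam), parent_id=5, lev 0.
Iteration 1: join on id=5 -> omicron (id 5, parent_id=4, lev 1).
Iteration 2: join on id=4 -> psi (id 4, parent_id=2, lev 2).
Iteration 3: join on id=2 -> rho (id 2, parent_id=1, lev 3).
Iteration 4: join on id=1 -> theta (id 1, parent_id=NULL, lev 4).
Iteration 5: parent_id is NULL; no match; recursion stops.

2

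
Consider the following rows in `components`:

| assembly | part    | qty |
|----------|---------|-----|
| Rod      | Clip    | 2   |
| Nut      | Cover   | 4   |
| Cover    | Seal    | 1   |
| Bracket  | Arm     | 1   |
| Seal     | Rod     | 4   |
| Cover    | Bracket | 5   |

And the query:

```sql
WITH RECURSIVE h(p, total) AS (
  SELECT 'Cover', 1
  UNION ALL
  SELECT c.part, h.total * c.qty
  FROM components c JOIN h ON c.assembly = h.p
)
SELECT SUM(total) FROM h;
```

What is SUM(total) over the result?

Base: (Cover, total=1).
Iteration 1: components of {Cover} -> Bracket = 1*5 = 5, Seal = 1*1 = 1.
Iteration 2: components of {Bracket,Seal} -> Arm = 5*1 = 5, Rod = 1*4 = 4.
Iteration 3: components of {Arm,Rod} -> Clip = 4*2 = 8.
Iteration 4: no further components; recursion stops.
SUM(total) = 1 + 1 + 5 + 4 + 5 + 8 = 24.

24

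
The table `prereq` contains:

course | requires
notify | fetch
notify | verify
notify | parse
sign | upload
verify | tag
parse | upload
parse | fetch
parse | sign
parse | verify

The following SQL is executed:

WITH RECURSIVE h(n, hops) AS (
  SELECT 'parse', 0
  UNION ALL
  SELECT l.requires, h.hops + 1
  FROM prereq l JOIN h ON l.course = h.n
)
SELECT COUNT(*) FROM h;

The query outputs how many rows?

7

Base: (parse, hops=0).
Iteration 1: edges from {parse} -> (fetch, hops=1), (sign, hops=1), (upload, hops=1), (verify, hops=1).
Iteration 2: edges from {fetch,sign,upload,verify} -> (tag, hops=2), (upload, hops=2).
Iteration 3: no outgoing edges from {tag,upload}; recursion stops.
Total rows emitted: 7.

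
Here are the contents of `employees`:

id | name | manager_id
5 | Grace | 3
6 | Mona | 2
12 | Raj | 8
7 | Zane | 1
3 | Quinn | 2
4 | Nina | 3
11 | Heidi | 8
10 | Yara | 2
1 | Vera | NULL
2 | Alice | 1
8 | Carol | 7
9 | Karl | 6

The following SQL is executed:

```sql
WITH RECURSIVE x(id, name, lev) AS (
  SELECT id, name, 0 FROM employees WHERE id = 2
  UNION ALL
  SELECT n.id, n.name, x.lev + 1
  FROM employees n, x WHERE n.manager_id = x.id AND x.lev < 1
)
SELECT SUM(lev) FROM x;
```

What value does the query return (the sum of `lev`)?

Base: id=2 (Alice) at lev 0.
Iteration 1: rows with manager_id in {2} -> Quinn (id 3, lev 1), Mona (id 6, lev 1), Yara (id 10, lev 1).
Iteration 2: lev < 1 fails for all current rows; recursion stops.
SUM(lev) = 0 + 1 + 1 + 1 = 3.

3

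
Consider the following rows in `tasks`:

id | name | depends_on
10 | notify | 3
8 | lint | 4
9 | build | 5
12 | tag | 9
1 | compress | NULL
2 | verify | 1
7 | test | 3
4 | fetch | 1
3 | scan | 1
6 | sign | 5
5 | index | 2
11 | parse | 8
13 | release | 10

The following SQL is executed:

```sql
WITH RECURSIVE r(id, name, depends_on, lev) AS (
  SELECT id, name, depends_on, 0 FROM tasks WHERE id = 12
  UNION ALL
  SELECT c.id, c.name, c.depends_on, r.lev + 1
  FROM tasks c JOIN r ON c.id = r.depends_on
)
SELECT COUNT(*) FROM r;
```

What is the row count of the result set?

Base: id=12 (tag), depends_on=9, lev 0.
Iteration 1: join on id=9 -> build (id 9, depends_on=5, lev 1).
Iteration 2: join on id=5 -> index (id 5, depends_on=2, lev 2).
Iteration 3: join on id=2 -> verify (id 2, depends_on=1, lev 3).
Iteration 4: join on id=1 -> compress (id 1, depends_on=NULL, lev 4).
Iteration 5: depends_on is NULL; no match; recursion stops.
Total rows emitted: 5.

5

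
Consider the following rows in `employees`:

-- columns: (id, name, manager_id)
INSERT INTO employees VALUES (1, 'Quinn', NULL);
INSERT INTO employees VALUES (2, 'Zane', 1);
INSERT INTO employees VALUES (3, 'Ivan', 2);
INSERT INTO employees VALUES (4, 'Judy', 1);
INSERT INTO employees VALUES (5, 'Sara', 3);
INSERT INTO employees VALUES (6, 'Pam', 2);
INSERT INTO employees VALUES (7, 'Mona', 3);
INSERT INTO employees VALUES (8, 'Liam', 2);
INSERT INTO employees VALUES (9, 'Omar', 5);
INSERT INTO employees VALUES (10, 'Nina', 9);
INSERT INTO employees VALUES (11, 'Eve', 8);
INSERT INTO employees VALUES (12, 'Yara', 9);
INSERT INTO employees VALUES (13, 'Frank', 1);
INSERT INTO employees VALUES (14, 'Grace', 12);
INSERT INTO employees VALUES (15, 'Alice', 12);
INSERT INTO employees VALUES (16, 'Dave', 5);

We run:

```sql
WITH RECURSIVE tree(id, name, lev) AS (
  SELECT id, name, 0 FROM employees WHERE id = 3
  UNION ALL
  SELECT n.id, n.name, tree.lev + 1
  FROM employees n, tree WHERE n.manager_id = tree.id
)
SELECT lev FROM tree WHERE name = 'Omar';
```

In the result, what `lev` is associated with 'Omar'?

2

Base: id=3 (Ivan) at lev 0.
Iteration 1: rows with manager_id in {3} -> Sara (id 5, lev 1), Mona (id 7, lev 1).
Iteration 2: rows with manager_id in {5,7} -> Omar (id 9, lev 2), Dave (id 16, lev 2).
Iteration 3: rows with manager_id in {9,16} -> Nina (id 10, lev 3), Yara (id 12, lev 3).
Iteration 4: rows with manager_id in {10,12} -> Grace (id 14, lev 4), Alice (id 15, lev 4).
Iteration 5: no rows with manager_id in {14,15}; recursion stops.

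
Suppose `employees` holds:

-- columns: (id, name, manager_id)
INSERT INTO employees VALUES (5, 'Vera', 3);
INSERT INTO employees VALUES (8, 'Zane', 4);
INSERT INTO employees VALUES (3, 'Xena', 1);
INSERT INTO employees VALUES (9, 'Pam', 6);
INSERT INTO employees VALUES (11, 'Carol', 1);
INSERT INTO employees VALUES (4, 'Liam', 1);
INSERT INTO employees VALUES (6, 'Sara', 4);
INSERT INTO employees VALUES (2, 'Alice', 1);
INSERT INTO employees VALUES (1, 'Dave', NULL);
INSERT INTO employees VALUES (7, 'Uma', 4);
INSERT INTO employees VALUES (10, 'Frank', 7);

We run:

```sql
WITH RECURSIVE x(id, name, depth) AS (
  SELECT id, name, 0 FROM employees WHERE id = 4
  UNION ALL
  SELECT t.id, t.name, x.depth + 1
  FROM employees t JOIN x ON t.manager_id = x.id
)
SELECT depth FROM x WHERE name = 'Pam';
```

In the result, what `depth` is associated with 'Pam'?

2

Base: id=4 (Liam) at depth 0.
Iteration 1: rows with manager_id in {4} -> Sara (id 6, depth 1), Uma (id 7, depth 1), Zane (id 8, depth 1).
Iteration 2: rows with manager_id in {6,7,8} -> Pam (id 9, depth 2), Frank (id 10, depth 2).
Iteration 3: no rows with manager_id in {9,10}; recursion stops.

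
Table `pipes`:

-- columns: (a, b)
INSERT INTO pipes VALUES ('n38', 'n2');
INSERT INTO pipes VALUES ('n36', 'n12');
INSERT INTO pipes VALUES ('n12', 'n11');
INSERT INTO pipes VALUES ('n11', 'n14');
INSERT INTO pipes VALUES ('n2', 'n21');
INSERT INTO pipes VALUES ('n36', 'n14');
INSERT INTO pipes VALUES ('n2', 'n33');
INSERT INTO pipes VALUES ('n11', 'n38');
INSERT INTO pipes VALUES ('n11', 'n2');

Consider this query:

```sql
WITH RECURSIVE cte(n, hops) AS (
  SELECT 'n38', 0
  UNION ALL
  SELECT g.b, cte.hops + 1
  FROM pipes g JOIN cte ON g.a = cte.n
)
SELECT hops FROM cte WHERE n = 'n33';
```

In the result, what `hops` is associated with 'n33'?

Base: (n38, hops=0).
Iteration 1: edges from {n38} -> (n2, hops=1).
Iteration 2: edges from {n2} -> (n21, hops=2), (n33, hops=2).
Iteration 3: no outgoing edges from {n21,n33}; recursion stops.

2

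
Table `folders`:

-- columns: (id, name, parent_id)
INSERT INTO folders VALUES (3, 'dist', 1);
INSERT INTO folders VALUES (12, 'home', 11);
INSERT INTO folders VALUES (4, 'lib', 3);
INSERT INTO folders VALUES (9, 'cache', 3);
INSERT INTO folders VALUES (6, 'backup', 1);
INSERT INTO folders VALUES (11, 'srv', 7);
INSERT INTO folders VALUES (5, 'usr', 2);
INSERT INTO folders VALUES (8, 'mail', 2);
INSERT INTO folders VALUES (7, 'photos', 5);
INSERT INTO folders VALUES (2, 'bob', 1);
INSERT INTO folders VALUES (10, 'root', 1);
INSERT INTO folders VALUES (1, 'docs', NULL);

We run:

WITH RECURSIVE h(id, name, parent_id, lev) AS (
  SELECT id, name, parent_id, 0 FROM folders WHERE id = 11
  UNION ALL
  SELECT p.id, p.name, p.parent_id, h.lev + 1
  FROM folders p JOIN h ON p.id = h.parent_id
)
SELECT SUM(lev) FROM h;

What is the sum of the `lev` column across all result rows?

10

Base: id=11 (srv), parent_id=7, lev 0.
Iteration 1: join on id=7 -> photos (id 7, parent_id=5, lev 1).
Iteration 2: join on id=5 -> usr (id 5, parent_id=2, lev 2).
Iteration 3: join on id=2 -> bob (id 2, parent_id=1, lev 3).
Iteration 4: join on id=1 -> docs (id 1, parent_id=NULL, lev 4).
Iteration 5: parent_id is NULL; no match; recursion stops.
SUM(lev) = 0 + 1 + 2 + 3 + 4 = 10.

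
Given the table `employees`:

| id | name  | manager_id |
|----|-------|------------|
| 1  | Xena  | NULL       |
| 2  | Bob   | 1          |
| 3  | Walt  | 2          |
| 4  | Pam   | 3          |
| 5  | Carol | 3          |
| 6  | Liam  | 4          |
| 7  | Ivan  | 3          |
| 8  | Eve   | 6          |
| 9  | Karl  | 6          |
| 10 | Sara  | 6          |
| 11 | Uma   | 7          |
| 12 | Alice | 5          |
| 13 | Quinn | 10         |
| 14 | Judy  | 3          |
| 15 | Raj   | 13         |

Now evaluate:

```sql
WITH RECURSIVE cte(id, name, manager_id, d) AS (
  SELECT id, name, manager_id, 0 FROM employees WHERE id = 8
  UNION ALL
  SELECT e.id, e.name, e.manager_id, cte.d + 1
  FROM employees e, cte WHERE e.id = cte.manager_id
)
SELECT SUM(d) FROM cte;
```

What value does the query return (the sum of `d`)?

15

Base: id=8 (Eve), manager_id=6, d 0.
Iteration 1: join on id=6 -> Liam (id 6, manager_id=4, d 1).
Iteration 2: join on id=4 -> Pam (id 4, manager_id=3, d 2).
Iteration 3: join on id=3 -> Walt (id 3, manager_id=2, d 3).
Iteration 4: join on id=2 -> Bob (id 2, manager_id=1, d 4).
Iteration 5: join on id=1 -> Xena (id 1, manager_id=NULL, d 5).
Iteration 6: manager_id is NULL; no match; recursion stops.
SUM(d) = 0 + 1 + 2 + 3 + 4 + 5 = 15.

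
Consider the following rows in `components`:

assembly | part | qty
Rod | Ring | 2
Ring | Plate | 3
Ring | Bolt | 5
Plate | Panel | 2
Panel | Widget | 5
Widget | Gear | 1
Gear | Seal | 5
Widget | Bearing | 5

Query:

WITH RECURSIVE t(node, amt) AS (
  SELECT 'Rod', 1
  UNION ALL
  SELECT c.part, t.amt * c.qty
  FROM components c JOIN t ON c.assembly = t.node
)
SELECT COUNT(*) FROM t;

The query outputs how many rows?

Base: (Rod, amt=1).
Iteration 1: components of {Rod} -> Ring = 1*2 = 2.
Iteration 2: components of {Ring} -> Bolt = 2*5 = 10, Plate = 2*3 = 6.
Iteration 3: components of {Bolt,Plate} -> Panel = 6*2 = 12.
Iteration 4: components of {Panel} -> Widget = 12*5 = 60.
Iteration 5: components of {Widget} -> Bearing = 60*5 = 300, Gear = 60*1 = 60.
Iteration 6: components of {Bearing,Gear} -> Seal = 60*5 = 300.
Iteration 7: no further components; recursion stops.
Total rows emitted: 9.

9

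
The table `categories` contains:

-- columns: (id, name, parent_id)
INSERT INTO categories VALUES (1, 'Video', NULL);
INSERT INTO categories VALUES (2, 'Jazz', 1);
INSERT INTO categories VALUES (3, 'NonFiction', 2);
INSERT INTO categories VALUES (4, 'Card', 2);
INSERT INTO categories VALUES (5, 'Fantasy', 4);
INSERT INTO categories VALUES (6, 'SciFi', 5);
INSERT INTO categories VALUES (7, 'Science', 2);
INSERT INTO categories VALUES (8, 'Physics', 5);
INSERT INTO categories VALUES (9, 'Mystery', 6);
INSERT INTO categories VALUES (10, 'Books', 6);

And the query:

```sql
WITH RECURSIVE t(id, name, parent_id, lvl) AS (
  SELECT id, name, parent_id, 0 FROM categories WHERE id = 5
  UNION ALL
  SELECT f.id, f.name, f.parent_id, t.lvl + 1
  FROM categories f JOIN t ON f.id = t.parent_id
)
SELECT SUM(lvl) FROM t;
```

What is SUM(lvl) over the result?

6

Base: id=5 (Fantasy), parent_id=4, lvl 0.
Iteration 1: join on id=4 -> Card (id 4, parent_id=2, lvl 1).
Iteration 2: join on id=2 -> Jazz (id 2, parent_id=1, lvl 2).
Iteration 3: join on id=1 -> Video (id 1, parent_id=NULL, lvl 3).
Iteration 4: parent_id is NULL; no match; recursion stops.
SUM(lvl) = 0 + 1 + 2 + 3 = 6.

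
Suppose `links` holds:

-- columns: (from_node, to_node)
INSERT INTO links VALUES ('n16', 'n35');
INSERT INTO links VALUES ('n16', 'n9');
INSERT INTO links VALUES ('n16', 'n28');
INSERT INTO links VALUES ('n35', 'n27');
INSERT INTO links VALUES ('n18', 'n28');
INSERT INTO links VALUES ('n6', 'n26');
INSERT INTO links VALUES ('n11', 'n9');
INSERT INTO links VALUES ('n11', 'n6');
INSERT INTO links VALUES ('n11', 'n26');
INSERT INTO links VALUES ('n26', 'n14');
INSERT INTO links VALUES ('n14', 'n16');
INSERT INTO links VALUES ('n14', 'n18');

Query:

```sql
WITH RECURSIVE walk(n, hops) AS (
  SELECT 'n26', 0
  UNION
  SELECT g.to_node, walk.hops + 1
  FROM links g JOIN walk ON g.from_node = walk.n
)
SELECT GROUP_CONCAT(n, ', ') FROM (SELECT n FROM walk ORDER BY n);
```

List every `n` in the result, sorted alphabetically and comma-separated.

n14, n16, n18, n26, n27, n28, n35, n9

Base: (n26, hops=0).
Iteration 1: edges from {n26} -> (n14, hops=1).
Iteration 2: edges from {n14} -> (n16, hops=2), (n18, hops=2).
Iteration 3: edges from {n16,n18} -> (n28, hops=3), (n35, hops=3), (n9, hops=3). [UNION drops 1 duplicate row(s)]
Iteration 4: edges from {n28,n35,n9} -> (n27, hops=4).
Iteration 5: no outgoing edges from {n27}; recursion stops.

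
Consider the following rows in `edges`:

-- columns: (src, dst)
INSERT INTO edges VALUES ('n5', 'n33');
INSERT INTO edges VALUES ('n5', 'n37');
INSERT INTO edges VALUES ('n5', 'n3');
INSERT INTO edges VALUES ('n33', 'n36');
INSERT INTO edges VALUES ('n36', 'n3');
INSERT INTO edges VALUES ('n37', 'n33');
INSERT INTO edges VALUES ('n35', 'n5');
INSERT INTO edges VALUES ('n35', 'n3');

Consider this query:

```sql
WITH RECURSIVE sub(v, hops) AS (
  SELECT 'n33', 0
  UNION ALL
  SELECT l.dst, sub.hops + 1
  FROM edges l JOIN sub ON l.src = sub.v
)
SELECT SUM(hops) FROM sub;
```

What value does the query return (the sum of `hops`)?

3

Base: (n33, hops=0).
Iteration 1: edges from {n33} -> (n36, hops=1).
Iteration 2: edges from {n36} -> (n3, hops=2).
Iteration 3: no outgoing edges from {n3}; recursion stops.
SUM(hops) = 0 + 1 + 2 = 3.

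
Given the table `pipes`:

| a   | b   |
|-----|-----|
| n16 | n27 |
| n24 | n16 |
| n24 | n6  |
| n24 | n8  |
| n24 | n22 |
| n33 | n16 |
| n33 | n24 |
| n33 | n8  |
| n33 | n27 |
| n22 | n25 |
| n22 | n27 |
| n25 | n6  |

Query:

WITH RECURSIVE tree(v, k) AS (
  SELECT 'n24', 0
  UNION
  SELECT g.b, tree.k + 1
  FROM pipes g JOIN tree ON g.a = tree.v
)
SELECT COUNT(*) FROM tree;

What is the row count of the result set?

8

Base: (n24, k=0).
Iteration 1: edges from {n24} -> (n16, k=1), (n22, k=1), (n6, k=1), (n8, k=1).
Iteration 2: edges from {n16,n22,n6,n8} -> (n25, k=2), (n27, k=2). [UNION drops 1 duplicate row(s)]
Iteration 3: edges from {n25,n27} -> (n6, k=3).
Iteration 4: no outgoing edges from {n6}; recursion stops.
Total rows emitted: 8.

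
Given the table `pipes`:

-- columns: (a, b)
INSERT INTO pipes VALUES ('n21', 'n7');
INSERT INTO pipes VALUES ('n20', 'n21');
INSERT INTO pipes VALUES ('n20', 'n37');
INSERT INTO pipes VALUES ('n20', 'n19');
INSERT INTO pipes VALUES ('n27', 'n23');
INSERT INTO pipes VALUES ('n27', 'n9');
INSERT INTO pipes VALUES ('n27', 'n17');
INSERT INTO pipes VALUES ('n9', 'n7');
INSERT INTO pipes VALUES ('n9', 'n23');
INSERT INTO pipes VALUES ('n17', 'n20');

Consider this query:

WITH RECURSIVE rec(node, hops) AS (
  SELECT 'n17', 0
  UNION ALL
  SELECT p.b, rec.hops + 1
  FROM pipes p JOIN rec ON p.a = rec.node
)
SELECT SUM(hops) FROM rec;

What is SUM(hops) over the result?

Base: (n17, hops=0).
Iteration 1: edges from {n17} -> (n20, hops=1).
Iteration 2: edges from {n20} -> (n19, hops=2), (n21, hops=2), (n37, hops=2).
Iteration 3: edges from {n19,n21,n37} -> (n7, hops=3).
Iteration 4: no outgoing edges from {n7}; recursion stops.
SUM(hops) = 0 + 1 + 2 + 2 + 2 + 3 = 10.

10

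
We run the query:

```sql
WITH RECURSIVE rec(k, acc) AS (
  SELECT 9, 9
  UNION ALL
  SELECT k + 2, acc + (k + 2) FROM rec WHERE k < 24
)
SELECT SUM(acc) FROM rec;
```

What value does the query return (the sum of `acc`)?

Base: k=9, acc=9.
Iteration 1: 9 < 24 holds -> k = 9 + 2 = 11, acc = 9 + 11 = 20.
Iteration 2: 11 < 24 holds -> k = 11 + 2 = 13, acc = 20 + 13 = 33.
Iteration 3: 13 < 24 holds -> k = 13 + 2 = 15, acc = 33 + 15 = 48.
Iteration 4: 15 < 24 holds -> k = 15 + 2 = 17, acc = 48 + 17 = 65.
Iteration 5: 17 < 24 holds -> k = 17 + 2 = 19, acc = 65 + 19 = 84.
Iteration 6: 19 < 24 holds -> k = 19 + 2 = 21, acc = 84 + 21 = 105.
Iteration 7: 21 < 24 holds -> k = 21 + 2 = 23, acc = 105 + 23 = 128.
Iteration 8: 23 < 24 holds -> k = 23 + 2 = 25, acc = 128 + 25 = 153.
Iteration 9: 25 < 24 fails; recursion stops.
SUM(acc) = 9 + 20 + 33 + 48 + 65 + 84 + 105 + 128 + 153 = 645.

645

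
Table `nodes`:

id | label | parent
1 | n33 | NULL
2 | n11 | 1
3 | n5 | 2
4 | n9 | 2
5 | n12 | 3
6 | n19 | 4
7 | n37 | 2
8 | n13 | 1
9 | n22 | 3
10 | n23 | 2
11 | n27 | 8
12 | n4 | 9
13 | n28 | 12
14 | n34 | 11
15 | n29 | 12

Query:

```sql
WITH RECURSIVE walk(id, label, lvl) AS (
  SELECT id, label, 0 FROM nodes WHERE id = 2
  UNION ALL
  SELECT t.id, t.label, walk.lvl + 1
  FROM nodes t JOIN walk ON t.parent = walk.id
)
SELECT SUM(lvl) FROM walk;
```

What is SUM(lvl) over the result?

Base: id=2 (n11) at lvl 0.
Iteration 1: rows with parent in {2} -> n5 (id 3, lvl 1), n9 (id 4, lvl 1), n37 (id 7, lvl 1), n23 (id 10, lvl 1).
Iteration 2: rows with parent in {3,4,7,10} -> n12 (id 5, lvl 2), n19 (id 6, lvl 2), n22 (id 9, lvl 2).
Iteration 3: rows with parent in {5,6,9} -> n4 (id 12, lvl 3).
Iteration 4: rows with parent in {12} -> n28 (id 13, lvl 4), n29 (id 15, lvl 4).
Iteration 5: no rows with parent in {13,15}; recursion stops.
SUM(lvl) = 0 + 1 + 1 + 1 + 1 + 2 + 2 + 2 + 3 + 4 + 4 = 21.

21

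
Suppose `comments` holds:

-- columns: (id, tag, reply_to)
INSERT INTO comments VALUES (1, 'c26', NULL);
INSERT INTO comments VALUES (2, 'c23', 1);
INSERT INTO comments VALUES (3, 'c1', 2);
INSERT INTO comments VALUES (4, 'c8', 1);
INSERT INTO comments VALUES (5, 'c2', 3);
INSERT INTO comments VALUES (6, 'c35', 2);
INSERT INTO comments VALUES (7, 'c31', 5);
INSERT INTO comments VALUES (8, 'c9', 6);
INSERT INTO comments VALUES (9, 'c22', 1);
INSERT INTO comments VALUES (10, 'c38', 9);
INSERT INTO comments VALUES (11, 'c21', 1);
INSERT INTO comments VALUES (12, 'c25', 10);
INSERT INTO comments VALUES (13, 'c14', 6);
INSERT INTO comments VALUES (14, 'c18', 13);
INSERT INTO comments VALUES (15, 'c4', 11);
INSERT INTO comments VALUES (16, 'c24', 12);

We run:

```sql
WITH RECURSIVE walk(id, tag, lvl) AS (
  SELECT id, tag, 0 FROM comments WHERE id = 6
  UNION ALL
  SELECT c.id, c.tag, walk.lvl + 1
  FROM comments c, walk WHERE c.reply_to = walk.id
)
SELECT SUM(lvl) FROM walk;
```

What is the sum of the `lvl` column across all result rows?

4

Base: id=6 (c35) at lvl 0.
Iteration 1: rows with reply_to in {6} -> c9 (id 8, lvl 1), c14 (id 13, lvl 1).
Iteration 2: rows with reply_to in {8,13} -> c18 (id 14, lvl 2).
Iteration 3: no rows with reply_to in {14}; recursion stops.
SUM(lvl) = 0 + 1 + 1 + 2 = 4.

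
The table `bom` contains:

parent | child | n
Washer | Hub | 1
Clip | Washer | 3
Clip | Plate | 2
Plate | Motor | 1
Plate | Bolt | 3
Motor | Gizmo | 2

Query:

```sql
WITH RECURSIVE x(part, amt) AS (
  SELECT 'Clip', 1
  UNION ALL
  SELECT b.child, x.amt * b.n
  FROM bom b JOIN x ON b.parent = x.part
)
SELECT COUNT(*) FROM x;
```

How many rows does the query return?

Base: (Clip, amt=1).
Iteration 1: components of {Clip} -> Plate = 1*2 = 2, Washer = 1*3 = 3.
Iteration 2: components of {Plate,Washer} -> Bolt = 2*3 = 6, Hub = 3*1 = 3, Motor = 2*1 = 2.
Iteration 3: components of {Bolt,Hub,Motor} -> Gizmo = 2*2 = 4.
Iteration 4: no further components; recursion stops.
Total rows emitted: 7.

7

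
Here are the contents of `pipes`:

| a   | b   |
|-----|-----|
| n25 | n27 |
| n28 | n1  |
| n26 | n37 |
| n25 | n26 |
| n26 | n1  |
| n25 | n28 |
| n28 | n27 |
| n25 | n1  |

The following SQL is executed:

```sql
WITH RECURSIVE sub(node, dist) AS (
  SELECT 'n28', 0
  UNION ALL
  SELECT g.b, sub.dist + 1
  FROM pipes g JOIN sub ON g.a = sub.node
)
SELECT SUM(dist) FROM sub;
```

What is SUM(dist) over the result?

2

Base: (n28, dist=0).
Iteration 1: edges from {n28} -> (n1, dist=1), (n27, dist=1).
Iteration 2: no outgoing edges from {n1,n27}; recursion stops.
SUM(dist) = 0 + 1 + 1 = 2.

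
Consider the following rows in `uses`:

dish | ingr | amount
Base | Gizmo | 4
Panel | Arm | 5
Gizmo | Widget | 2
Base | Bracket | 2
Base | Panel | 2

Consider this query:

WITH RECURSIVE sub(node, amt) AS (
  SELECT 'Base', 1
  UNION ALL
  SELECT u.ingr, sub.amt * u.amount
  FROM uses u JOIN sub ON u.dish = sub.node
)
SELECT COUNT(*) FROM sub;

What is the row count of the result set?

6

Base: (Base, amt=1).
Iteration 1: components of {Base} -> Bracket = 1*2 = 2, Gizmo = 1*4 = 4, Panel = 1*2 = 2.
Iteration 2: components of {Bracket,Gizmo,Panel} -> Arm = 2*5 = 10, Widget = 4*2 = 8.
Iteration 3: no further components; recursion stops.
Total rows emitted: 6.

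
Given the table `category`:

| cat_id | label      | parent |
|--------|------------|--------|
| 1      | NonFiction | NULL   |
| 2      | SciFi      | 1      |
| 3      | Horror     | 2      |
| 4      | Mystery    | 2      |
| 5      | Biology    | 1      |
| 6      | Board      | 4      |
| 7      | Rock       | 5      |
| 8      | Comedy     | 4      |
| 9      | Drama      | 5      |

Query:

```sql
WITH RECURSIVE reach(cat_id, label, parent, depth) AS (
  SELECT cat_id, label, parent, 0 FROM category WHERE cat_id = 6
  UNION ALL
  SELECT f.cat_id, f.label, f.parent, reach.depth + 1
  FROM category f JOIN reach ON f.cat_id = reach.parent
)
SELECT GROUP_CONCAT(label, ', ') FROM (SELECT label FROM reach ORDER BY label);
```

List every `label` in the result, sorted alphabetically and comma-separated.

Base: cat_id=6 (Board), parent=4, depth 0.
Iteration 1: join on cat_id=4 -> Mystery (id 4, parent=2, depth 1).
Iteration 2: join on cat_id=2 -> SciFi (id 2, parent=1, depth 2).
Iteration 3: join on cat_id=1 -> NonFiction (id 1, parent=NULL, depth 3).
Iteration 4: parent is NULL; no match; recursion stops.

Board, Mystery, NonFiction, SciFi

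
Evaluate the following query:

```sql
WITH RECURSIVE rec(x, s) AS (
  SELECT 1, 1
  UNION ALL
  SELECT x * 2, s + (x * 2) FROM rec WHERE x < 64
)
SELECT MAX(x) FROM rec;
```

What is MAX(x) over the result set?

Base: x=1, s=1.
Iteration 1: 1 < 64 holds -> x = 1 * 2 = 2, s = 1 + 2 = 3.
Iteration 2: 2 < 64 holds -> x = 2 * 2 = 4, s = 3 + 4 = 7.
Iteration 3: 4 < 64 holds -> x = 4 * 2 = 8, s = 7 + 8 = 15.
Iteration 4: 8 < 64 holds -> x = 8 * 2 = 16, s = 15 + 16 = 31.
Iteration 5: 16 < 64 holds -> x = 16 * 2 = 32, s = 31 + 32 = 63.
Iteration 6: 32 < 64 holds -> x = 32 * 2 = 64, s = 63 + 64 = 127.
Iteration 7: 64 < 64 fails; recursion stops.
x values: 1, 2, 4, 8, 16, 32, 64; the maximum is 64.

64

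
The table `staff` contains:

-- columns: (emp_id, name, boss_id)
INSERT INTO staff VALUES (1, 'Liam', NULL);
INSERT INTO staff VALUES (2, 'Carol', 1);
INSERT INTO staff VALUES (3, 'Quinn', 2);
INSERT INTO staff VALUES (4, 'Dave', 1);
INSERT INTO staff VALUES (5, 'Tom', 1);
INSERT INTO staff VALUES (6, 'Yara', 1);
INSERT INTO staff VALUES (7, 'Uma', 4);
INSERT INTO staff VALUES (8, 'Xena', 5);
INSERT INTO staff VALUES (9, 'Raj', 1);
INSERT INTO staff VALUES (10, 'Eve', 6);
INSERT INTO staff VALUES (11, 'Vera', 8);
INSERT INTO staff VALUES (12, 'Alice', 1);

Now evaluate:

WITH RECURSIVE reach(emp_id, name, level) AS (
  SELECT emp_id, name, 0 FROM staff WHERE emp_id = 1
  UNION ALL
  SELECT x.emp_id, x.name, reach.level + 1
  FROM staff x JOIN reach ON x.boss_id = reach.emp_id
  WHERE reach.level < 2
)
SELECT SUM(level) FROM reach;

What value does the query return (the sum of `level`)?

14

Base: emp_id=1 (Liam) at level 0.
Iteration 1: rows with boss_id in {1} -> Carol (id 2, level 1), Dave (id 4, level 1), Tom (id 5, level 1), Yara (id 6, level 1), Raj (id 9, level 1), Alice (id 12, level 1).
Iteration 2: rows with boss_id in {2,4,5,6,9,12} -> Quinn (id 3, level 2), Uma (id 7, level 2), Xena (id 8, level 2), Eve (id 10, level 2).
Iteration 3: level < 2 fails for all current rows; recursion stops.
SUM(level) = 0 + 1 + 1 + 1 + 1 + 1 + 1 + 2 + 2 + 2 + 2 = 14.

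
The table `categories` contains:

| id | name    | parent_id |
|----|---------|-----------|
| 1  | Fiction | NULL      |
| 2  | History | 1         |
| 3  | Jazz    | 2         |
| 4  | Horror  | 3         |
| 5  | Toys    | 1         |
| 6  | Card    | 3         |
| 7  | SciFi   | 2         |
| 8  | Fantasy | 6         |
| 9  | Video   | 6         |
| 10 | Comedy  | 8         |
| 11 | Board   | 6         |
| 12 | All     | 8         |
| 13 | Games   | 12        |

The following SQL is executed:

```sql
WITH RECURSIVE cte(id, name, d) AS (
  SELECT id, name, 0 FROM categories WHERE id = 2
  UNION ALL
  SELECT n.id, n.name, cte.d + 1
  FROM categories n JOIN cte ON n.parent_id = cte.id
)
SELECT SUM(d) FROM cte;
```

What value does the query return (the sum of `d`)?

Base: id=2 (History) at d 0.
Iteration 1: rows with parent_id in {2} -> Jazz (id 3, d 1), SciFi (id 7, d 1).
Iteration 2: rows with parent_id in {3,7} -> Horror (id 4, d 2), Card (id 6, d 2).
Iteration 3: rows with parent_id in {4,6} -> Fantasy (id 8, d 3), Video (id 9, d 3), Board (id 11, d 3).
Iteration 4: rows with parent_id in {8,9,11} -> Comedy (id 10, d 4), All (id 12, d 4).
Iteration 5: rows with parent_id in {10,12} -> Games (id 13, d 5).
Iteration 6: no rows with parent_id in {13}; recursion stops.
SUM(d) = 0 + 1 + 1 + 2 + 2 + 3 + 3 + 3 + 4 + 4 + 5 = 28.

28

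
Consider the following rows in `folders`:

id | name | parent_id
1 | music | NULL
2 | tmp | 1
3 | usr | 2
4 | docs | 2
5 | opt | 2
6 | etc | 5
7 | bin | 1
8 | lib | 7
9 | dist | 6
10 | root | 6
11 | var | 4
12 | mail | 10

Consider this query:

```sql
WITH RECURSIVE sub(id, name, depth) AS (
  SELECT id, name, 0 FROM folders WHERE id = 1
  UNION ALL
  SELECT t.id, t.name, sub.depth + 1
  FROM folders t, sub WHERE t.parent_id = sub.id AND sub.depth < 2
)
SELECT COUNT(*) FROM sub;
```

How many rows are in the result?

Base: id=1 (music) at depth 0.
Iteration 1: rows with parent_id in {1} -> tmp (id 2, depth 1), bin (id 7, depth 1).
Iteration 2: rows with parent_id in {2,7} -> usr (id 3, depth 2), docs (id 4, depth 2), opt (id 5, depth 2), lib (id 8, depth 2).
Iteration 3: depth < 2 fails for all current rows; recursion stops.
Total rows emitted: 7.

7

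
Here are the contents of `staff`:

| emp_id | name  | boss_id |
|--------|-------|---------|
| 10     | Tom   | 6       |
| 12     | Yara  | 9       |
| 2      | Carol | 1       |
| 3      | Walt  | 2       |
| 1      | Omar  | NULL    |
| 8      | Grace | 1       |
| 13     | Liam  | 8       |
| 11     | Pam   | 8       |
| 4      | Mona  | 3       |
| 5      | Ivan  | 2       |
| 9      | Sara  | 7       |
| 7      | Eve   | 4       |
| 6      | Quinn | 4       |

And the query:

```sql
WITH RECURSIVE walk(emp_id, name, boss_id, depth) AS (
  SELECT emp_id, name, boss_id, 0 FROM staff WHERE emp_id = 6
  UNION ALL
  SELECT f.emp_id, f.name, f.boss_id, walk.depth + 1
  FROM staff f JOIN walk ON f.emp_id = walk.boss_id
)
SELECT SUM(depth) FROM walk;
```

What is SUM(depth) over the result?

Base: emp_id=6 (Quinn), boss_id=4, depth 0.
Iteration 1: join on emp_id=4 -> Mona (id 4, boss_id=3, depth 1).
Iteration 2: join on emp_id=3 -> Walt (id 3, boss_id=2, depth 2).
Iteration 3: join on emp_id=2 -> Carol (id 2, boss_id=1, depth 3).
Iteration 4: join on emp_id=1 -> Omar (id 1, boss_id=NULL, depth 4).
Iteration 5: boss_id is NULL; no match; recursion stops.
SUM(depth) = 0 + 1 + 2 + 3 + 4 = 10.

10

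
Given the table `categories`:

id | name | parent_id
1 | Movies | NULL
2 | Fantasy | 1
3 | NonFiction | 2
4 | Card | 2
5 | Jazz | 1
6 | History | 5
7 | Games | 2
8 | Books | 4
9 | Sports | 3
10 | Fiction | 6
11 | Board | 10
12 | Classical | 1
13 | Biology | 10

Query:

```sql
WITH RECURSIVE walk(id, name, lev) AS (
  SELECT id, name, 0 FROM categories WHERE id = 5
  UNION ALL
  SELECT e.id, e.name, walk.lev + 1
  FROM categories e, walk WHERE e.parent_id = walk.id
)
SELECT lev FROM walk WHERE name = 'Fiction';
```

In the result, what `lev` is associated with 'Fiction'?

2

Base: id=5 (Jazz) at lev 0.
Iteration 1: rows with parent_id in {5} -> History (id 6, lev 1).
Iteration 2: rows with parent_id in {6} -> Fiction (id 10, lev 2).
Iteration 3: rows with parent_id in {10} -> Board (id 11, lev 3), Biology (id 13, lev 3).
Iteration 4: no rows with parent_id in {11,13}; recursion stops.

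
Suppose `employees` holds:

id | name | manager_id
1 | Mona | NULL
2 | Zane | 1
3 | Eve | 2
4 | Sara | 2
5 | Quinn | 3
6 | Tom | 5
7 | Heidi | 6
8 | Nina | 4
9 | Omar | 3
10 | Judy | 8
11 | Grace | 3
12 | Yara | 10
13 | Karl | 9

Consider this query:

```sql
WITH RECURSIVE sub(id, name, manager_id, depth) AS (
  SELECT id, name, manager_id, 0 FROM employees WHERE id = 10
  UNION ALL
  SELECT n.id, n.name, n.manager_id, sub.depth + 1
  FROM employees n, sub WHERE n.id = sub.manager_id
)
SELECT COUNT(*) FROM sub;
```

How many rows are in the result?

5

Base: id=10 (Judy), manager_id=8, depth 0.
Iteration 1: join on id=8 -> Nina (id 8, manager_id=4, depth 1).
Iteration 2: join on id=4 -> Sara (id 4, manager_id=2, depth 2).
Iteration 3: join on id=2 -> Zane (id 2, manager_id=1, depth 3).
Iteration 4: join on id=1 -> Mona (id 1, manager_id=NULL, depth 4).
Iteration 5: manager_id is NULL; no match; recursion stops.
Total rows emitted: 5.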